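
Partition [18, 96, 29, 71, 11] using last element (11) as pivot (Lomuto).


Pivot: 11
Place pivot at 0: [11, 96, 29, 71, 18]

Partitioned: [11, 96, 29, 71, 18]


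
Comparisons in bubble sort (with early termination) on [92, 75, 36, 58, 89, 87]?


Algorithm: bubble sort (with early termination)
Input: [92, 75, 36, 58, 89, 87]
Sorted: [36, 58, 75, 87, 89, 92]

12


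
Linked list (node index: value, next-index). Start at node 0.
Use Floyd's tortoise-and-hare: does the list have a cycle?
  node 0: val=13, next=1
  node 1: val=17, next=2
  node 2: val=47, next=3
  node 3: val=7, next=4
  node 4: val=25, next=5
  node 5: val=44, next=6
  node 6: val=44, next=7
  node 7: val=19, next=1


Floyd's tortoise (slow, +1) and hare (fast, +2):
  init: slow=0, fast=0
  step 1: slow=1, fast=2
  step 2: slow=2, fast=4
  step 3: slow=3, fast=6
  step 4: slow=4, fast=1
  step 5: slow=5, fast=3
  step 6: slow=6, fast=5
  step 7: slow=7, fast=7
  slow == fast at node 7: cycle detected

Cycle: yes


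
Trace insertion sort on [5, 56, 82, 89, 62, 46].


Initial: [5, 56, 82, 89, 62, 46]
Insert 56: [5, 56, 82, 89, 62, 46]
Insert 82: [5, 56, 82, 89, 62, 46]
Insert 89: [5, 56, 82, 89, 62, 46]
Insert 62: [5, 56, 62, 82, 89, 46]
Insert 46: [5, 46, 56, 62, 82, 89]

Sorted: [5, 46, 56, 62, 82, 89]


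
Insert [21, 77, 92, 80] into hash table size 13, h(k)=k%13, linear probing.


Insert 21: h=8 -> slot 8
Insert 77: h=12 -> slot 12
Insert 92: h=1 -> slot 1
Insert 80: h=2 -> slot 2

Table: [None, 92, 80, None, None, None, None, None, 21, None, None, None, 77]


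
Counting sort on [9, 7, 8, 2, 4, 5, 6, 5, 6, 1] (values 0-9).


Input: [9, 7, 8, 2, 4, 5, 6, 5, 6, 1]
Counts: [0, 1, 1, 0, 1, 2, 2, 1, 1, 1]

Sorted: [1, 2, 4, 5, 5, 6, 6, 7, 8, 9]


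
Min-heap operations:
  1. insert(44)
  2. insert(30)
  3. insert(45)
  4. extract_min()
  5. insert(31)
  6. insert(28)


insert(44) -> [44]
insert(30) -> [30, 44]
insert(45) -> [30, 44, 45]
extract_min()->30, [44, 45]
insert(31) -> [31, 45, 44]
insert(28) -> [28, 31, 44, 45]

Final heap: [28, 31, 44, 45]


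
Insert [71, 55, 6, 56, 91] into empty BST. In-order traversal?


Insert 71: root
Insert 55: L from 71
Insert 6: L from 71 -> L from 55
Insert 56: L from 71 -> R from 55
Insert 91: R from 71

In-order: [6, 55, 56, 71, 91]


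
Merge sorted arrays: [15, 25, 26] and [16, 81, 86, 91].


Take 15 from A
Take 16 from B
Take 25 from A
Take 26 from A

Merged: [15, 16, 25, 26, 81, 86, 91]


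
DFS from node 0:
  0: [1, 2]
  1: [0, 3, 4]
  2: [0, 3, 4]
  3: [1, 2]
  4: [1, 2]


Visit 0, push [2, 1]
Visit 1, push [4, 3]
Visit 3, push [2]
Visit 2, push [4]
Visit 4, push []

DFS order: [0, 1, 3, 2, 4]


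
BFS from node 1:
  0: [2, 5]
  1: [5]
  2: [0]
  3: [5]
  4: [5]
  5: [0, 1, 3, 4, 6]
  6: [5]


Visit 1, enqueue [5]
Visit 5, enqueue [0, 3, 4, 6]
Visit 0, enqueue [2]
Visit 3, enqueue []
Visit 4, enqueue []
Visit 6, enqueue []
Visit 2, enqueue []

BFS order: [1, 5, 0, 3, 4, 6, 2]


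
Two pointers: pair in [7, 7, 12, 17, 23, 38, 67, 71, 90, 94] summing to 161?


lo=0(7)+hi=9(94)=101
lo=1(7)+hi=9(94)=101
lo=2(12)+hi=9(94)=106
lo=3(17)+hi=9(94)=111
lo=4(23)+hi=9(94)=117
lo=5(38)+hi=9(94)=132
lo=6(67)+hi=9(94)=161

Yes: 67+94=161


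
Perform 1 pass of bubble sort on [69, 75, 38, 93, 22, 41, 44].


Initial: [69, 75, 38, 93, 22, 41, 44]
Pass 1: [69, 38, 75, 22, 41, 44, 93] (4 swaps)

After 1 pass: [69, 38, 75, 22, 41, 44, 93]


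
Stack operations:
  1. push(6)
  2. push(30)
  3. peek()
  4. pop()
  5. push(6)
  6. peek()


push(6) -> [6]
push(30) -> [6, 30]
peek()->30
pop()->30, [6]
push(6) -> [6, 6]
peek()->6

Final stack: [6, 6]


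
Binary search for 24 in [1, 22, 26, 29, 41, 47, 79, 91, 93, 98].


Step 1: lo=0, hi=9, mid=4, val=41
Step 2: lo=0, hi=3, mid=1, val=22
Step 3: lo=2, hi=3, mid=2, val=26

Not found


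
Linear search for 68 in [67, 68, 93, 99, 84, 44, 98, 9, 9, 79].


i=0: 67!=68
i=1: 68==68 found!

Found at 1, 2 comps


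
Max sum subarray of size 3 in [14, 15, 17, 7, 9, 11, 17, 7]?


[0:3]: 46
[1:4]: 39
[2:5]: 33
[3:6]: 27
[4:7]: 37
[5:8]: 35

Max: 46 at [0:3]


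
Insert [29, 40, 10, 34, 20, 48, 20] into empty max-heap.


Insert 29: [29]
Insert 40: [40, 29]
Insert 10: [40, 29, 10]
Insert 34: [40, 34, 10, 29]
Insert 20: [40, 34, 10, 29, 20]
Insert 48: [48, 34, 40, 29, 20, 10]
Insert 20: [48, 34, 40, 29, 20, 10, 20]

Final heap: [48, 34, 40, 29, 20, 10, 20]


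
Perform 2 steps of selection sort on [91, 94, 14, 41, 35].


Initial: [91, 94, 14, 41, 35]
Step 1: min=14 at 2
  Swap: [14, 94, 91, 41, 35]
Step 2: min=35 at 4
  Swap: [14, 35, 91, 41, 94]

After 2 steps: [14, 35, 91, 41, 94]


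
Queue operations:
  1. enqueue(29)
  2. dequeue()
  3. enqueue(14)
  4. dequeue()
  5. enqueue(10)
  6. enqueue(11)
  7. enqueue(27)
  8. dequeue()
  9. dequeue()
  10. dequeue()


enqueue(29) -> [29]
dequeue()->29, []
enqueue(14) -> [14]
dequeue()->14, []
enqueue(10) -> [10]
enqueue(11) -> [10, 11]
enqueue(27) -> [10, 11, 27]
dequeue()->10, [11, 27]
dequeue()->11, [27]
dequeue()->27, []

Final queue: []


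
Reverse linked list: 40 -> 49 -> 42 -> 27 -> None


Step 1: curr=40, set curr.next=prev(None) | reversed so far: 40
Step 2: curr=49, set curr.next=prev(40) | reversed so far: 49 -> 40
Step 3: curr=42, set curr.next=prev(49) | reversed so far: 42 -> 49 -> 40
Step 4: curr=27, set curr.next=prev(42) | reversed so far: 27 -> 42 -> 49 -> 40

27 -> 42 -> 49 -> 40 -> None


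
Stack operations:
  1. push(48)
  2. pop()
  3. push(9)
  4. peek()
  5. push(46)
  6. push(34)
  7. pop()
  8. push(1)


push(48) -> [48]
pop()->48, []
push(9) -> [9]
peek()->9
push(46) -> [9, 46]
push(34) -> [9, 46, 34]
pop()->34, [9, 46]
push(1) -> [9, 46, 1]

Final stack: [9, 46, 1]


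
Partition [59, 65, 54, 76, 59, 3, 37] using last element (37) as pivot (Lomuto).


Pivot: 37
  3 <= 37: swap -> [3, 65, 54, 76, 59, 59, 37]
Place pivot at 1: [3, 37, 54, 76, 59, 59, 65]

Partitioned: [3, 37, 54, 76, 59, 59, 65]


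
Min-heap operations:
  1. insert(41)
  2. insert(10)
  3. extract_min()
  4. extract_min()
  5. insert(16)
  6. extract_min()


insert(41) -> [41]
insert(10) -> [10, 41]
extract_min()->10, [41]
extract_min()->41, []
insert(16) -> [16]
extract_min()->16, []

Final heap: []


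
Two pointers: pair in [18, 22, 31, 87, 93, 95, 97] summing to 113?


lo=0(18)+hi=6(97)=115
lo=0(18)+hi=5(95)=113

Yes: 18+95=113


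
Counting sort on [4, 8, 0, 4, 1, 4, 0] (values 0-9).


Input: [4, 8, 0, 4, 1, 4, 0]
Counts: [2, 1, 0, 0, 3, 0, 0, 0, 1, 0]

Sorted: [0, 0, 1, 4, 4, 4, 8]


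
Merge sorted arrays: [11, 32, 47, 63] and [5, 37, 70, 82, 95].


Take 5 from B
Take 11 from A
Take 32 from A
Take 37 from B
Take 47 from A
Take 63 from A

Merged: [5, 11, 32, 37, 47, 63, 70, 82, 95]


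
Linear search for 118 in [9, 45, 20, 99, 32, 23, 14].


i=0: 9!=118
i=1: 45!=118
i=2: 20!=118
i=3: 99!=118
i=4: 32!=118
i=5: 23!=118
i=6: 14!=118

Not found, 7 comps


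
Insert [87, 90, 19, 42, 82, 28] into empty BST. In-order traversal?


Insert 87: root
Insert 90: R from 87
Insert 19: L from 87
Insert 42: L from 87 -> R from 19
Insert 82: L from 87 -> R from 19 -> R from 42
Insert 28: L from 87 -> R from 19 -> L from 42

In-order: [19, 28, 42, 82, 87, 90]


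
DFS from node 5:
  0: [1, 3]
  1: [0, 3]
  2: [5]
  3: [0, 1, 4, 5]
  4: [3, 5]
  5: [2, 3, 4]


Visit 5, push [4, 3, 2]
Visit 2, push []
Visit 3, push [4, 1, 0]
Visit 0, push [1]
Visit 1, push []
Visit 4, push []

DFS order: [5, 2, 3, 0, 1, 4]


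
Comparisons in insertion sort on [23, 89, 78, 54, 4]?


Algorithm: insertion sort
Input: [23, 89, 78, 54, 4]
Sorted: [4, 23, 54, 78, 89]

10


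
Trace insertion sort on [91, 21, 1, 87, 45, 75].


Initial: [91, 21, 1, 87, 45, 75]
Insert 21: [21, 91, 1, 87, 45, 75]
Insert 1: [1, 21, 91, 87, 45, 75]
Insert 87: [1, 21, 87, 91, 45, 75]
Insert 45: [1, 21, 45, 87, 91, 75]
Insert 75: [1, 21, 45, 75, 87, 91]

Sorted: [1, 21, 45, 75, 87, 91]


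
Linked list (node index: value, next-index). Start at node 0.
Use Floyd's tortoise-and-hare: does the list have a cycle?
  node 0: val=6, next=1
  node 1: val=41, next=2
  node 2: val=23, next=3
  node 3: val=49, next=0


Floyd's tortoise (slow, +1) and hare (fast, +2):
  init: slow=0, fast=0
  step 1: slow=1, fast=2
  step 2: slow=2, fast=0
  step 3: slow=3, fast=2
  step 4: slow=0, fast=0
  slow == fast at node 0: cycle detected

Cycle: yes


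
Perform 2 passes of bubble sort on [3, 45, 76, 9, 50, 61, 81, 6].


Initial: [3, 45, 76, 9, 50, 61, 81, 6]
Pass 1: [3, 45, 9, 50, 61, 76, 6, 81] (4 swaps)
Pass 2: [3, 9, 45, 50, 61, 6, 76, 81] (2 swaps)

After 2 passes: [3, 9, 45, 50, 61, 6, 76, 81]


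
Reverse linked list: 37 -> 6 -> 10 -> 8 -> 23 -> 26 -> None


Step 1: curr=37, set curr.next=prev(None) | reversed so far: 37
Step 2: curr=6, set curr.next=prev(37) | reversed so far: 6 -> 37
Step 3: curr=10, set curr.next=prev(6) | reversed so far: 10 -> 6 -> 37
Step 4: curr=8, set curr.next=prev(10) | reversed so far: 8 -> 10 -> 6 -> 37
Step 5: curr=23, set curr.next=prev(8) | reversed so far: 23 -> 8 -> 10 -> 6 -> 37
Step 6: curr=26, set curr.next=prev(23) | reversed so far: 26 -> 23 -> 8 -> 10 -> 6 -> 37

26 -> 23 -> 8 -> 10 -> 6 -> 37 -> None


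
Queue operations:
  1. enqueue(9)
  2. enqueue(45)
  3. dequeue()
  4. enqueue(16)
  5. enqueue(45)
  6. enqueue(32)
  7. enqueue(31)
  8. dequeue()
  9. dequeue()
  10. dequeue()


enqueue(9) -> [9]
enqueue(45) -> [9, 45]
dequeue()->9, [45]
enqueue(16) -> [45, 16]
enqueue(45) -> [45, 16, 45]
enqueue(32) -> [45, 16, 45, 32]
enqueue(31) -> [45, 16, 45, 32, 31]
dequeue()->45, [16, 45, 32, 31]
dequeue()->16, [45, 32, 31]
dequeue()->45, [32, 31]

Final queue: [32, 31]


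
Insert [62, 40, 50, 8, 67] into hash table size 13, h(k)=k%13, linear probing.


Insert 62: h=10 -> slot 10
Insert 40: h=1 -> slot 1
Insert 50: h=11 -> slot 11
Insert 8: h=8 -> slot 8
Insert 67: h=2 -> slot 2

Table: [None, 40, 67, None, None, None, None, None, 8, None, 62, 50, None]


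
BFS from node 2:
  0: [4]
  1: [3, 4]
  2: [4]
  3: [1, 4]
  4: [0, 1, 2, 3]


Visit 2, enqueue [4]
Visit 4, enqueue [0, 1, 3]
Visit 0, enqueue []
Visit 1, enqueue []
Visit 3, enqueue []

BFS order: [2, 4, 0, 1, 3]


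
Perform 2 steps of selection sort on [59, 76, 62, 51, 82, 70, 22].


Initial: [59, 76, 62, 51, 82, 70, 22]
Step 1: min=22 at 6
  Swap: [22, 76, 62, 51, 82, 70, 59]
Step 2: min=51 at 3
  Swap: [22, 51, 62, 76, 82, 70, 59]

After 2 steps: [22, 51, 62, 76, 82, 70, 59]


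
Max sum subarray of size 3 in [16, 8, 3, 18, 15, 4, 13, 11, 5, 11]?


[0:3]: 27
[1:4]: 29
[2:5]: 36
[3:6]: 37
[4:7]: 32
[5:8]: 28
[6:9]: 29
[7:10]: 27

Max: 37 at [3:6]


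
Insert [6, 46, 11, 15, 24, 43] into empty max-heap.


Insert 6: [6]
Insert 46: [46, 6]
Insert 11: [46, 6, 11]
Insert 15: [46, 15, 11, 6]
Insert 24: [46, 24, 11, 6, 15]
Insert 43: [46, 24, 43, 6, 15, 11]

Final heap: [46, 24, 43, 6, 15, 11]


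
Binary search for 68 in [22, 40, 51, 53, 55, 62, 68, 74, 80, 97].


Step 1: lo=0, hi=9, mid=4, val=55
Step 2: lo=5, hi=9, mid=7, val=74
Step 3: lo=5, hi=6, mid=5, val=62
Step 4: lo=6, hi=6, mid=6, val=68

Found at index 6


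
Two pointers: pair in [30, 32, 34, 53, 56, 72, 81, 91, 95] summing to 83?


lo=0(30)+hi=8(95)=125
lo=0(30)+hi=7(91)=121
lo=0(30)+hi=6(81)=111
lo=0(30)+hi=5(72)=102
lo=0(30)+hi=4(56)=86
lo=0(30)+hi=3(53)=83

Yes: 30+53=83


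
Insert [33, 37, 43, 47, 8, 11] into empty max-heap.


Insert 33: [33]
Insert 37: [37, 33]
Insert 43: [43, 33, 37]
Insert 47: [47, 43, 37, 33]
Insert 8: [47, 43, 37, 33, 8]
Insert 11: [47, 43, 37, 33, 8, 11]

Final heap: [47, 43, 37, 33, 8, 11]


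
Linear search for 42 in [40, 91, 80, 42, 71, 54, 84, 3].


i=0: 40!=42
i=1: 91!=42
i=2: 80!=42
i=3: 42==42 found!

Found at 3, 4 comps


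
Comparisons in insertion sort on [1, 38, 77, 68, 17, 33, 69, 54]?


Algorithm: insertion sort
Input: [1, 38, 77, 68, 17, 33, 69, 54]
Sorted: [1, 17, 33, 38, 54, 68, 69, 77]

18


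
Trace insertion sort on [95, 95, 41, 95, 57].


Initial: [95, 95, 41, 95, 57]
Insert 95: [95, 95, 41, 95, 57]
Insert 41: [41, 95, 95, 95, 57]
Insert 95: [41, 95, 95, 95, 57]
Insert 57: [41, 57, 95, 95, 95]

Sorted: [41, 57, 95, 95, 95]


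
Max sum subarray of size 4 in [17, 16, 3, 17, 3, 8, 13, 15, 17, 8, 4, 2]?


[0:4]: 53
[1:5]: 39
[2:6]: 31
[3:7]: 41
[4:8]: 39
[5:9]: 53
[6:10]: 53
[7:11]: 44
[8:12]: 31

Max: 53 at [0:4]


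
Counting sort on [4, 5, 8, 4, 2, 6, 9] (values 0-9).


Input: [4, 5, 8, 4, 2, 6, 9]
Counts: [0, 0, 1, 0, 2, 1, 1, 0, 1, 1]

Sorted: [2, 4, 4, 5, 6, 8, 9]


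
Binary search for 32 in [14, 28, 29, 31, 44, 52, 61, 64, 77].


Step 1: lo=0, hi=8, mid=4, val=44
Step 2: lo=0, hi=3, mid=1, val=28
Step 3: lo=2, hi=3, mid=2, val=29
Step 4: lo=3, hi=3, mid=3, val=31

Not found


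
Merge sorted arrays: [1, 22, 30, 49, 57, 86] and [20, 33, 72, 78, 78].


Take 1 from A
Take 20 from B
Take 22 from A
Take 30 from A
Take 33 from B
Take 49 from A
Take 57 from A
Take 72 from B
Take 78 from B
Take 78 from B

Merged: [1, 20, 22, 30, 33, 49, 57, 72, 78, 78, 86]


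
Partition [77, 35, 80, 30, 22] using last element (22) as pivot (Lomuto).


Pivot: 22
Place pivot at 0: [22, 35, 80, 30, 77]

Partitioned: [22, 35, 80, 30, 77]


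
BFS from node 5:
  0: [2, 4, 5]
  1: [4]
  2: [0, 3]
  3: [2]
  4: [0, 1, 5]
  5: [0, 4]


Visit 5, enqueue [0, 4]
Visit 0, enqueue [2]
Visit 4, enqueue [1]
Visit 2, enqueue [3]
Visit 1, enqueue []
Visit 3, enqueue []

BFS order: [5, 0, 4, 2, 1, 3]


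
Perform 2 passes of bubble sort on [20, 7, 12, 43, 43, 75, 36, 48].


Initial: [20, 7, 12, 43, 43, 75, 36, 48]
Pass 1: [7, 12, 20, 43, 43, 36, 48, 75] (4 swaps)
Pass 2: [7, 12, 20, 43, 36, 43, 48, 75] (1 swaps)

After 2 passes: [7, 12, 20, 43, 36, 43, 48, 75]


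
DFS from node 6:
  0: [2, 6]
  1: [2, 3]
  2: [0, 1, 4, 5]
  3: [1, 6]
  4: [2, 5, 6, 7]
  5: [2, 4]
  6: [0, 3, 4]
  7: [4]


Visit 6, push [4, 3, 0]
Visit 0, push [2]
Visit 2, push [5, 4, 1]
Visit 1, push [3]
Visit 3, push []
Visit 4, push [7, 5]
Visit 5, push []
Visit 7, push []

DFS order: [6, 0, 2, 1, 3, 4, 5, 7]


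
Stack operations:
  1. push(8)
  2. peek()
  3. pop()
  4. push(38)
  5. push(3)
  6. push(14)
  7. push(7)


push(8) -> [8]
peek()->8
pop()->8, []
push(38) -> [38]
push(3) -> [38, 3]
push(14) -> [38, 3, 14]
push(7) -> [38, 3, 14, 7]

Final stack: [38, 3, 14, 7]


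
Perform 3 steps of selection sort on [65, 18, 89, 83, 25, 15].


Initial: [65, 18, 89, 83, 25, 15]
Step 1: min=15 at 5
  Swap: [15, 18, 89, 83, 25, 65]
Step 2: min=18 at 1
  Swap: [15, 18, 89, 83, 25, 65]
Step 3: min=25 at 4
  Swap: [15, 18, 25, 83, 89, 65]

After 3 steps: [15, 18, 25, 83, 89, 65]


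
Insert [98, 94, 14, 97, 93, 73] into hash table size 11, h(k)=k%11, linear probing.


Insert 98: h=10 -> slot 10
Insert 94: h=6 -> slot 6
Insert 14: h=3 -> slot 3
Insert 97: h=9 -> slot 9
Insert 93: h=5 -> slot 5
Insert 73: h=7 -> slot 7

Table: [None, None, None, 14, None, 93, 94, 73, None, 97, 98]


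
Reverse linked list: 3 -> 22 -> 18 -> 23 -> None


Step 1: curr=3, set curr.next=prev(None) | reversed so far: 3
Step 2: curr=22, set curr.next=prev(3) | reversed so far: 22 -> 3
Step 3: curr=18, set curr.next=prev(22) | reversed so far: 18 -> 22 -> 3
Step 4: curr=23, set curr.next=prev(18) | reversed so far: 23 -> 18 -> 22 -> 3

23 -> 18 -> 22 -> 3 -> None


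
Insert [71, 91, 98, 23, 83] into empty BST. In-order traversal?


Insert 71: root
Insert 91: R from 71
Insert 98: R from 71 -> R from 91
Insert 23: L from 71
Insert 83: R from 71 -> L from 91

In-order: [23, 71, 83, 91, 98]


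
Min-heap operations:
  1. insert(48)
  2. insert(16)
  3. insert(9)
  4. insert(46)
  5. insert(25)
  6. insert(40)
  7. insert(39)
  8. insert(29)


insert(48) -> [48]
insert(16) -> [16, 48]
insert(9) -> [9, 48, 16]
insert(46) -> [9, 46, 16, 48]
insert(25) -> [9, 25, 16, 48, 46]
insert(40) -> [9, 25, 16, 48, 46, 40]
insert(39) -> [9, 25, 16, 48, 46, 40, 39]
insert(29) -> [9, 25, 16, 29, 46, 40, 39, 48]

Final heap: [9, 25, 16, 29, 46, 40, 39, 48]


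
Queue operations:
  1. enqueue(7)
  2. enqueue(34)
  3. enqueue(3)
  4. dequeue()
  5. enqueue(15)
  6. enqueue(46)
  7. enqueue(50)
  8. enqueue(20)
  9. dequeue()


enqueue(7) -> [7]
enqueue(34) -> [7, 34]
enqueue(3) -> [7, 34, 3]
dequeue()->7, [34, 3]
enqueue(15) -> [34, 3, 15]
enqueue(46) -> [34, 3, 15, 46]
enqueue(50) -> [34, 3, 15, 46, 50]
enqueue(20) -> [34, 3, 15, 46, 50, 20]
dequeue()->34, [3, 15, 46, 50, 20]

Final queue: [3, 15, 46, 50, 20]


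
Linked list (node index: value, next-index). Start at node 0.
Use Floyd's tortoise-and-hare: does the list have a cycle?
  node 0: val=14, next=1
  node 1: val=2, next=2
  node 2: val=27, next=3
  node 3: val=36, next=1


Floyd's tortoise (slow, +1) and hare (fast, +2):
  init: slow=0, fast=0
  step 1: slow=1, fast=2
  step 2: slow=2, fast=1
  step 3: slow=3, fast=3
  slow == fast at node 3: cycle detected

Cycle: yes


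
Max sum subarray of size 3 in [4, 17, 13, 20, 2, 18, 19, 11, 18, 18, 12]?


[0:3]: 34
[1:4]: 50
[2:5]: 35
[3:6]: 40
[4:7]: 39
[5:8]: 48
[6:9]: 48
[7:10]: 47
[8:11]: 48

Max: 50 at [1:4]


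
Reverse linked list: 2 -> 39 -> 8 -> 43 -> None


Step 1: curr=2, set curr.next=prev(None) | reversed so far: 2
Step 2: curr=39, set curr.next=prev(2) | reversed so far: 39 -> 2
Step 3: curr=8, set curr.next=prev(39) | reversed so far: 8 -> 39 -> 2
Step 4: curr=43, set curr.next=prev(8) | reversed so far: 43 -> 8 -> 39 -> 2

43 -> 8 -> 39 -> 2 -> None


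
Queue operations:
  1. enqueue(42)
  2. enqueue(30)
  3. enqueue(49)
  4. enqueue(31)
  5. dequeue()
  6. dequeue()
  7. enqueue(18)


enqueue(42) -> [42]
enqueue(30) -> [42, 30]
enqueue(49) -> [42, 30, 49]
enqueue(31) -> [42, 30, 49, 31]
dequeue()->42, [30, 49, 31]
dequeue()->30, [49, 31]
enqueue(18) -> [49, 31, 18]

Final queue: [49, 31, 18]


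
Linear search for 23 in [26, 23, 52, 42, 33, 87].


i=0: 26!=23
i=1: 23==23 found!

Found at 1, 2 comps


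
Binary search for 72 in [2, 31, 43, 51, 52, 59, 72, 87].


Step 1: lo=0, hi=7, mid=3, val=51
Step 2: lo=4, hi=7, mid=5, val=59
Step 3: lo=6, hi=7, mid=6, val=72

Found at index 6


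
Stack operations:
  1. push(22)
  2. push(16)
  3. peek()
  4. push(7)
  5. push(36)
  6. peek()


push(22) -> [22]
push(16) -> [22, 16]
peek()->16
push(7) -> [22, 16, 7]
push(36) -> [22, 16, 7, 36]
peek()->36

Final stack: [22, 16, 7, 36]


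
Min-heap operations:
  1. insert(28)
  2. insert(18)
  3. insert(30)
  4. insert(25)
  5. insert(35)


insert(28) -> [28]
insert(18) -> [18, 28]
insert(30) -> [18, 28, 30]
insert(25) -> [18, 25, 30, 28]
insert(35) -> [18, 25, 30, 28, 35]

Final heap: [18, 25, 30, 28, 35]


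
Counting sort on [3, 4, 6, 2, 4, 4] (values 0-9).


Input: [3, 4, 6, 2, 4, 4]
Counts: [0, 0, 1, 1, 3, 0, 1, 0, 0, 0]

Sorted: [2, 3, 4, 4, 4, 6]


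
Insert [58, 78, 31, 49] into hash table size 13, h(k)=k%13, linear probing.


Insert 58: h=6 -> slot 6
Insert 78: h=0 -> slot 0
Insert 31: h=5 -> slot 5
Insert 49: h=10 -> slot 10

Table: [78, None, None, None, None, 31, 58, None, None, None, 49, None, None]


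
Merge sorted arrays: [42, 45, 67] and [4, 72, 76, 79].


Take 4 from B
Take 42 from A
Take 45 from A
Take 67 from A

Merged: [4, 42, 45, 67, 72, 76, 79]


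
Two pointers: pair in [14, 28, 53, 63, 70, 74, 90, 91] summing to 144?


lo=0(14)+hi=7(91)=105
lo=1(28)+hi=7(91)=119
lo=2(53)+hi=7(91)=144

Yes: 53+91=144


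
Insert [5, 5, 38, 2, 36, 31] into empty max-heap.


Insert 5: [5]
Insert 5: [5, 5]
Insert 38: [38, 5, 5]
Insert 2: [38, 5, 5, 2]
Insert 36: [38, 36, 5, 2, 5]
Insert 31: [38, 36, 31, 2, 5, 5]

Final heap: [38, 36, 31, 2, 5, 5]


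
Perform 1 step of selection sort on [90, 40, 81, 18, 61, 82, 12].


Initial: [90, 40, 81, 18, 61, 82, 12]
Step 1: min=12 at 6
  Swap: [12, 40, 81, 18, 61, 82, 90]

After 1 step: [12, 40, 81, 18, 61, 82, 90]


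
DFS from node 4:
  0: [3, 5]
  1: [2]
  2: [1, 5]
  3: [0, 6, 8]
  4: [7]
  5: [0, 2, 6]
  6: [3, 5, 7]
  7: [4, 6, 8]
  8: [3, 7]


Visit 4, push [7]
Visit 7, push [8, 6]
Visit 6, push [5, 3]
Visit 3, push [8, 0]
Visit 0, push [5]
Visit 5, push [2]
Visit 2, push [1]
Visit 1, push []
Visit 8, push []

DFS order: [4, 7, 6, 3, 0, 5, 2, 1, 8]


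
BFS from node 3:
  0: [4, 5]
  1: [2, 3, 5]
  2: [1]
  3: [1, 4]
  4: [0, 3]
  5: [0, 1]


Visit 3, enqueue [1, 4]
Visit 1, enqueue [2, 5]
Visit 4, enqueue [0]
Visit 2, enqueue []
Visit 5, enqueue []
Visit 0, enqueue []

BFS order: [3, 1, 4, 2, 5, 0]


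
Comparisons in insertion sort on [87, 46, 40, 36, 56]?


Algorithm: insertion sort
Input: [87, 46, 40, 36, 56]
Sorted: [36, 40, 46, 56, 87]

8


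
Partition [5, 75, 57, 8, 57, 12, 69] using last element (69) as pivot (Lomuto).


Pivot: 69
  5 <= 69: advance i (no swap)
  57 <= 69: swap -> [5, 57, 75, 8, 57, 12, 69]
  8 <= 69: swap -> [5, 57, 8, 75, 57, 12, 69]
  57 <= 69: swap -> [5, 57, 8, 57, 75, 12, 69]
  12 <= 69: swap -> [5, 57, 8, 57, 12, 75, 69]
Place pivot at 5: [5, 57, 8, 57, 12, 69, 75]

Partitioned: [5, 57, 8, 57, 12, 69, 75]


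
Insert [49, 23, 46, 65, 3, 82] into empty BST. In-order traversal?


Insert 49: root
Insert 23: L from 49
Insert 46: L from 49 -> R from 23
Insert 65: R from 49
Insert 3: L from 49 -> L from 23
Insert 82: R from 49 -> R from 65

In-order: [3, 23, 46, 49, 65, 82]


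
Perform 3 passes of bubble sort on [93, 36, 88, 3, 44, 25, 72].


Initial: [93, 36, 88, 3, 44, 25, 72]
Pass 1: [36, 88, 3, 44, 25, 72, 93] (6 swaps)
Pass 2: [36, 3, 44, 25, 72, 88, 93] (4 swaps)
Pass 3: [3, 36, 25, 44, 72, 88, 93] (2 swaps)

After 3 passes: [3, 36, 25, 44, 72, 88, 93]


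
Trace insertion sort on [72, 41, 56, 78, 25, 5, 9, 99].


Initial: [72, 41, 56, 78, 25, 5, 9, 99]
Insert 41: [41, 72, 56, 78, 25, 5, 9, 99]
Insert 56: [41, 56, 72, 78, 25, 5, 9, 99]
Insert 78: [41, 56, 72, 78, 25, 5, 9, 99]
Insert 25: [25, 41, 56, 72, 78, 5, 9, 99]
Insert 5: [5, 25, 41, 56, 72, 78, 9, 99]
Insert 9: [5, 9, 25, 41, 56, 72, 78, 99]
Insert 99: [5, 9, 25, 41, 56, 72, 78, 99]

Sorted: [5, 9, 25, 41, 56, 72, 78, 99]


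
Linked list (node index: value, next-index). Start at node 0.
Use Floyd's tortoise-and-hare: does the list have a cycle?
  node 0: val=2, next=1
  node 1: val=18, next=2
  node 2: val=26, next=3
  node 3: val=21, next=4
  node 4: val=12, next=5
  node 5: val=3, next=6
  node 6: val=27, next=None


Floyd's tortoise (slow, +1) and hare (fast, +2):
  init: slow=0, fast=0
  step 1: slow=1, fast=2
  step 2: slow=2, fast=4
  step 3: slow=3, fast=6
  step 4: fast -> None, no cycle

Cycle: no


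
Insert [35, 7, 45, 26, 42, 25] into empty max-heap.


Insert 35: [35]
Insert 7: [35, 7]
Insert 45: [45, 7, 35]
Insert 26: [45, 26, 35, 7]
Insert 42: [45, 42, 35, 7, 26]
Insert 25: [45, 42, 35, 7, 26, 25]

Final heap: [45, 42, 35, 7, 26, 25]


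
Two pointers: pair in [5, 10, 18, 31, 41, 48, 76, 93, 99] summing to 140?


lo=0(5)+hi=8(99)=104
lo=1(10)+hi=8(99)=109
lo=2(18)+hi=8(99)=117
lo=3(31)+hi=8(99)=130
lo=4(41)+hi=8(99)=140

Yes: 41+99=140


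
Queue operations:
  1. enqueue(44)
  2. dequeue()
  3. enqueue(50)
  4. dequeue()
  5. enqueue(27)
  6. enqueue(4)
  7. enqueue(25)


enqueue(44) -> [44]
dequeue()->44, []
enqueue(50) -> [50]
dequeue()->50, []
enqueue(27) -> [27]
enqueue(4) -> [27, 4]
enqueue(25) -> [27, 4, 25]

Final queue: [27, 4, 25]


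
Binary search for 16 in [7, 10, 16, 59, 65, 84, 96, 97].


Step 1: lo=0, hi=7, mid=3, val=59
Step 2: lo=0, hi=2, mid=1, val=10
Step 3: lo=2, hi=2, mid=2, val=16

Found at index 2


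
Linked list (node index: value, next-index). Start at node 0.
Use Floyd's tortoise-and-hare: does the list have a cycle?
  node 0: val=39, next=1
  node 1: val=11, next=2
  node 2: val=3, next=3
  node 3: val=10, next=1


Floyd's tortoise (slow, +1) and hare (fast, +2):
  init: slow=0, fast=0
  step 1: slow=1, fast=2
  step 2: slow=2, fast=1
  step 3: slow=3, fast=3
  slow == fast at node 3: cycle detected

Cycle: yes


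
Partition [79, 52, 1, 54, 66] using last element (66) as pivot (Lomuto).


Pivot: 66
  52 <= 66: swap -> [52, 79, 1, 54, 66]
  1 <= 66: swap -> [52, 1, 79, 54, 66]
  54 <= 66: swap -> [52, 1, 54, 79, 66]
Place pivot at 3: [52, 1, 54, 66, 79]

Partitioned: [52, 1, 54, 66, 79]


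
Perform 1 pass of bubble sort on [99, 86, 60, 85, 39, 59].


Initial: [99, 86, 60, 85, 39, 59]
Pass 1: [86, 60, 85, 39, 59, 99] (5 swaps)

After 1 pass: [86, 60, 85, 39, 59, 99]


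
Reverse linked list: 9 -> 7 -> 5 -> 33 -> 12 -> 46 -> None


Step 1: curr=9, set curr.next=prev(None) | reversed so far: 9
Step 2: curr=7, set curr.next=prev(9) | reversed so far: 7 -> 9
Step 3: curr=5, set curr.next=prev(7) | reversed so far: 5 -> 7 -> 9
Step 4: curr=33, set curr.next=prev(5) | reversed so far: 33 -> 5 -> 7 -> 9
Step 5: curr=12, set curr.next=prev(33) | reversed so far: 12 -> 33 -> 5 -> 7 -> 9
Step 6: curr=46, set curr.next=prev(12) | reversed so far: 46 -> 12 -> 33 -> 5 -> 7 -> 9

46 -> 12 -> 33 -> 5 -> 7 -> 9 -> None


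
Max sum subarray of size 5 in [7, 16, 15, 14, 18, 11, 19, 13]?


[0:5]: 70
[1:6]: 74
[2:7]: 77
[3:8]: 75

Max: 77 at [2:7]


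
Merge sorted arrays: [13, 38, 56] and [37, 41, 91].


Take 13 from A
Take 37 from B
Take 38 from A
Take 41 from B
Take 56 from A

Merged: [13, 37, 38, 41, 56, 91]


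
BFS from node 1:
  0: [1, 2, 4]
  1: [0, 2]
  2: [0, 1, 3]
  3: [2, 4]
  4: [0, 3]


Visit 1, enqueue [0, 2]
Visit 0, enqueue [4]
Visit 2, enqueue [3]
Visit 4, enqueue []
Visit 3, enqueue []

BFS order: [1, 0, 2, 4, 3]


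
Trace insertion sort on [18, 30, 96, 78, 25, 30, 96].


Initial: [18, 30, 96, 78, 25, 30, 96]
Insert 30: [18, 30, 96, 78, 25, 30, 96]
Insert 96: [18, 30, 96, 78, 25, 30, 96]
Insert 78: [18, 30, 78, 96, 25, 30, 96]
Insert 25: [18, 25, 30, 78, 96, 30, 96]
Insert 30: [18, 25, 30, 30, 78, 96, 96]
Insert 96: [18, 25, 30, 30, 78, 96, 96]

Sorted: [18, 25, 30, 30, 78, 96, 96]


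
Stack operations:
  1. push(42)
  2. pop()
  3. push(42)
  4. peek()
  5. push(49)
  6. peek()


push(42) -> [42]
pop()->42, []
push(42) -> [42]
peek()->42
push(49) -> [42, 49]
peek()->49

Final stack: [42, 49]


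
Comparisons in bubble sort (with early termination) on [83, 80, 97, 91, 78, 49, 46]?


Algorithm: bubble sort (with early termination)
Input: [83, 80, 97, 91, 78, 49, 46]
Sorted: [46, 49, 78, 80, 83, 91, 97]

21


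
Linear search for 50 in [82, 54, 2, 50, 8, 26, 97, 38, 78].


i=0: 82!=50
i=1: 54!=50
i=2: 2!=50
i=3: 50==50 found!

Found at 3, 4 comps


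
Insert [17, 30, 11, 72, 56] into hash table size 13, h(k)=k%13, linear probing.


Insert 17: h=4 -> slot 4
Insert 30: h=4, 1 probes -> slot 5
Insert 11: h=11 -> slot 11
Insert 72: h=7 -> slot 7
Insert 56: h=4, 2 probes -> slot 6

Table: [None, None, None, None, 17, 30, 56, 72, None, None, None, 11, None]


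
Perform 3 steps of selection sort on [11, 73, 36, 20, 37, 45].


Initial: [11, 73, 36, 20, 37, 45]
Step 1: min=11 at 0
  Swap: [11, 73, 36, 20, 37, 45]
Step 2: min=20 at 3
  Swap: [11, 20, 36, 73, 37, 45]
Step 3: min=36 at 2
  Swap: [11, 20, 36, 73, 37, 45]

After 3 steps: [11, 20, 36, 73, 37, 45]


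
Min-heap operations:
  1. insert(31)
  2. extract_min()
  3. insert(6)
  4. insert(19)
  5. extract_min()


insert(31) -> [31]
extract_min()->31, []
insert(6) -> [6]
insert(19) -> [6, 19]
extract_min()->6, [19]

Final heap: [19]


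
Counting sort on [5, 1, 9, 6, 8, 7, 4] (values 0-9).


Input: [5, 1, 9, 6, 8, 7, 4]
Counts: [0, 1, 0, 0, 1, 1, 1, 1, 1, 1]

Sorted: [1, 4, 5, 6, 7, 8, 9]


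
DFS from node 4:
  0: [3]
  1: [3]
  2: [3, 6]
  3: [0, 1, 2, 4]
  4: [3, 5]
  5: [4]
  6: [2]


Visit 4, push [5, 3]
Visit 3, push [2, 1, 0]
Visit 0, push []
Visit 1, push []
Visit 2, push [6]
Visit 6, push []
Visit 5, push []

DFS order: [4, 3, 0, 1, 2, 6, 5]


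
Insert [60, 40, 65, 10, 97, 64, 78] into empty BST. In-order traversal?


Insert 60: root
Insert 40: L from 60
Insert 65: R from 60
Insert 10: L from 60 -> L from 40
Insert 97: R from 60 -> R from 65
Insert 64: R from 60 -> L from 65
Insert 78: R from 60 -> R from 65 -> L from 97

In-order: [10, 40, 60, 64, 65, 78, 97]


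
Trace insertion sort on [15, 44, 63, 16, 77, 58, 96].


Initial: [15, 44, 63, 16, 77, 58, 96]
Insert 44: [15, 44, 63, 16, 77, 58, 96]
Insert 63: [15, 44, 63, 16, 77, 58, 96]
Insert 16: [15, 16, 44, 63, 77, 58, 96]
Insert 77: [15, 16, 44, 63, 77, 58, 96]
Insert 58: [15, 16, 44, 58, 63, 77, 96]
Insert 96: [15, 16, 44, 58, 63, 77, 96]

Sorted: [15, 16, 44, 58, 63, 77, 96]


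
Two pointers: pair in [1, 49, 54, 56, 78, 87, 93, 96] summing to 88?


lo=0(1)+hi=7(96)=97
lo=0(1)+hi=6(93)=94
lo=0(1)+hi=5(87)=88

Yes: 1+87=88


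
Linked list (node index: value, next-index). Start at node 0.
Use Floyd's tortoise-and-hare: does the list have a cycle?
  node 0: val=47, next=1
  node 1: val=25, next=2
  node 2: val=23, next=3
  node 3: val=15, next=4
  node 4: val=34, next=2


Floyd's tortoise (slow, +1) and hare (fast, +2):
  init: slow=0, fast=0
  step 1: slow=1, fast=2
  step 2: slow=2, fast=4
  step 3: slow=3, fast=3
  slow == fast at node 3: cycle detected

Cycle: yes


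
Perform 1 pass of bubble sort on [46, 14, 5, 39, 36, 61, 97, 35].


Initial: [46, 14, 5, 39, 36, 61, 97, 35]
Pass 1: [14, 5, 39, 36, 46, 61, 35, 97] (5 swaps)

After 1 pass: [14, 5, 39, 36, 46, 61, 35, 97]


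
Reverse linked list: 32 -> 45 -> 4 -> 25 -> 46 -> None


Step 1: curr=32, set curr.next=prev(None) | reversed so far: 32
Step 2: curr=45, set curr.next=prev(32) | reversed so far: 45 -> 32
Step 3: curr=4, set curr.next=prev(45) | reversed so far: 4 -> 45 -> 32
Step 4: curr=25, set curr.next=prev(4) | reversed so far: 25 -> 4 -> 45 -> 32
Step 5: curr=46, set curr.next=prev(25) | reversed so far: 46 -> 25 -> 4 -> 45 -> 32

46 -> 25 -> 4 -> 45 -> 32 -> None


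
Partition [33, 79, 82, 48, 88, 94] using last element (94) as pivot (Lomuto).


Pivot: 94
  33 <= 94: advance i (no swap)
  79 <= 94: advance i (no swap)
  82 <= 94: advance i (no swap)
  48 <= 94: advance i (no swap)
  88 <= 94: advance i (no swap)
Place pivot at 5: [33, 79, 82, 48, 88, 94]

Partitioned: [33, 79, 82, 48, 88, 94]


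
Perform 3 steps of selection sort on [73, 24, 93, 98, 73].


Initial: [73, 24, 93, 98, 73]
Step 1: min=24 at 1
  Swap: [24, 73, 93, 98, 73]
Step 2: min=73 at 1
  Swap: [24, 73, 93, 98, 73]
Step 3: min=73 at 4
  Swap: [24, 73, 73, 98, 93]

After 3 steps: [24, 73, 73, 98, 93]


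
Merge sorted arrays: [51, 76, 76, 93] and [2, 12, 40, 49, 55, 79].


Take 2 from B
Take 12 from B
Take 40 from B
Take 49 from B
Take 51 from A
Take 55 from B
Take 76 from A
Take 76 from A
Take 79 from B

Merged: [2, 12, 40, 49, 51, 55, 76, 76, 79, 93]


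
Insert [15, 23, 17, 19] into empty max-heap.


Insert 15: [15]
Insert 23: [23, 15]
Insert 17: [23, 15, 17]
Insert 19: [23, 19, 17, 15]

Final heap: [23, 19, 17, 15]


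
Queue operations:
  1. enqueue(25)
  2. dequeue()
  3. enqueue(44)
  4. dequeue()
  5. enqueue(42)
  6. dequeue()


enqueue(25) -> [25]
dequeue()->25, []
enqueue(44) -> [44]
dequeue()->44, []
enqueue(42) -> [42]
dequeue()->42, []

Final queue: []


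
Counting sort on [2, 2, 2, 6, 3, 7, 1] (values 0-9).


Input: [2, 2, 2, 6, 3, 7, 1]
Counts: [0, 1, 3, 1, 0, 0, 1, 1, 0, 0]

Sorted: [1, 2, 2, 2, 3, 6, 7]


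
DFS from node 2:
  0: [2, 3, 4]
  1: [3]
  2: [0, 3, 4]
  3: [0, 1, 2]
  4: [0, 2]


Visit 2, push [4, 3, 0]
Visit 0, push [4, 3]
Visit 3, push [1]
Visit 1, push []
Visit 4, push []

DFS order: [2, 0, 3, 1, 4]


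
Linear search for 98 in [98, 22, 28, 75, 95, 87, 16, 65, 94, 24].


i=0: 98==98 found!

Found at 0, 1 comps


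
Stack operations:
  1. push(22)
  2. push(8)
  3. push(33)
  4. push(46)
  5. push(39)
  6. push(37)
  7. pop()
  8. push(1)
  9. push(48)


push(22) -> [22]
push(8) -> [22, 8]
push(33) -> [22, 8, 33]
push(46) -> [22, 8, 33, 46]
push(39) -> [22, 8, 33, 46, 39]
push(37) -> [22, 8, 33, 46, 39, 37]
pop()->37, [22, 8, 33, 46, 39]
push(1) -> [22, 8, 33, 46, 39, 1]
push(48) -> [22, 8, 33, 46, 39, 1, 48]

Final stack: [22, 8, 33, 46, 39, 1, 48]


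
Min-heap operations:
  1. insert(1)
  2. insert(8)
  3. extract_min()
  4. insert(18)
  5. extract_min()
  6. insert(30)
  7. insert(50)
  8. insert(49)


insert(1) -> [1]
insert(8) -> [1, 8]
extract_min()->1, [8]
insert(18) -> [8, 18]
extract_min()->8, [18]
insert(30) -> [18, 30]
insert(50) -> [18, 30, 50]
insert(49) -> [18, 30, 50, 49]

Final heap: [18, 30, 50, 49]


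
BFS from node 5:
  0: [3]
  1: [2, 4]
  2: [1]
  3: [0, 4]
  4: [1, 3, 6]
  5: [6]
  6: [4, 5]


Visit 5, enqueue [6]
Visit 6, enqueue [4]
Visit 4, enqueue [1, 3]
Visit 1, enqueue [2]
Visit 3, enqueue [0]
Visit 2, enqueue []
Visit 0, enqueue []

BFS order: [5, 6, 4, 1, 3, 2, 0]


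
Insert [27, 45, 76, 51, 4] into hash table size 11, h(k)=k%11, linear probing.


Insert 27: h=5 -> slot 5
Insert 45: h=1 -> slot 1
Insert 76: h=10 -> slot 10
Insert 51: h=7 -> slot 7
Insert 4: h=4 -> slot 4

Table: [None, 45, None, None, 4, 27, None, 51, None, None, 76]


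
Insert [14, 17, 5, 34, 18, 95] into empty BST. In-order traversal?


Insert 14: root
Insert 17: R from 14
Insert 5: L from 14
Insert 34: R from 14 -> R from 17
Insert 18: R from 14 -> R from 17 -> L from 34
Insert 95: R from 14 -> R from 17 -> R from 34

In-order: [5, 14, 17, 18, 34, 95]


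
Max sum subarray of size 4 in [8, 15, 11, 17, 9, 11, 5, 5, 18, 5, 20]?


[0:4]: 51
[1:5]: 52
[2:6]: 48
[3:7]: 42
[4:8]: 30
[5:9]: 39
[6:10]: 33
[7:11]: 48

Max: 52 at [1:5]


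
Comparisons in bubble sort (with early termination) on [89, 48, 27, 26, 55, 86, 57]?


Algorithm: bubble sort (with early termination)
Input: [89, 48, 27, 26, 55, 86, 57]
Sorted: [26, 27, 48, 55, 57, 86, 89]

18


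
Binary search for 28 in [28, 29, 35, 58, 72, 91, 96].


Step 1: lo=0, hi=6, mid=3, val=58
Step 2: lo=0, hi=2, mid=1, val=29
Step 3: lo=0, hi=0, mid=0, val=28

Found at index 0


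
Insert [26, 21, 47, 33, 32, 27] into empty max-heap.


Insert 26: [26]
Insert 21: [26, 21]
Insert 47: [47, 21, 26]
Insert 33: [47, 33, 26, 21]
Insert 32: [47, 33, 26, 21, 32]
Insert 27: [47, 33, 27, 21, 32, 26]

Final heap: [47, 33, 27, 21, 32, 26]


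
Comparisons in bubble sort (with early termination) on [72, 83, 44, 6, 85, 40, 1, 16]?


Algorithm: bubble sort (with early termination)
Input: [72, 83, 44, 6, 85, 40, 1, 16]
Sorted: [1, 6, 16, 40, 44, 72, 83, 85]

28


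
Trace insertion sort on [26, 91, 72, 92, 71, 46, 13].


Initial: [26, 91, 72, 92, 71, 46, 13]
Insert 91: [26, 91, 72, 92, 71, 46, 13]
Insert 72: [26, 72, 91, 92, 71, 46, 13]
Insert 92: [26, 72, 91, 92, 71, 46, 13]
Insert 71: [26, 71, 72, 91, 92, 46, 13]
Insert 46: [26, 46, 71, 72, 91, 92, 13]
Insert 13: [13, 26, 46, 71, 72, 91, 92]

Sorted: [13, 26, 46, 71, 72, 91, 92]


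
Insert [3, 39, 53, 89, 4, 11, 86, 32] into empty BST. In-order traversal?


Insert 3: root
Insert 39: R from 3
Insert 53: R from 3 -> R from 39
Insert 89: R from 3 -> R from 39 -> R from 53
Insert 4: R from 3 -> L from 39
Insert 11: R from 3 -> L from 39 -> R from 4
Insert 86: R from 3 -> R from 39 -> R from 53 -> L from 89
Insert 32: R from 3 -> L from 39 -> R from 4 -> R from 11

In-order: [3, 4, 11, 32, 39, 53, 86, 89]


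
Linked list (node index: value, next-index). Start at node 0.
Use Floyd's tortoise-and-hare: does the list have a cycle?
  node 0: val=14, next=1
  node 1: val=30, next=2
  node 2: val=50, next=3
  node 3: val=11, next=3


Floyd's tortoise (slow, +1) and hare (fast, +2):
  init: slow=0, fast=0
  step 1: slow=1, fast=2
  step 2: slow=2, fast=3
  step 3: slow=3, fast=3
  slow == fast at node 3: cycle detected

Cycle: yes


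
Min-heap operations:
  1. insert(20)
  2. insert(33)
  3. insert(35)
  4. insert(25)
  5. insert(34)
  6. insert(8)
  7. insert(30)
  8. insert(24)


insert(20) -> [20]
insert(33) -> [20, 33]
insert(35) -> [20, 33, 35]
insert(25) -> [20, 25, 35, 33]
insert(34) -> [20, 25, 35, 33, 34]
insert(8) -> [8, 25, 20, 33, 34, 35]
insert(30) -> [8, 25, 20, 33, 34, 35, 30]
insert(24) -> [8, 24, 20, 25, 34, 35, 30, 33]

Final heap: [8, 24, 20, 25, 34, 35, 30, 33]


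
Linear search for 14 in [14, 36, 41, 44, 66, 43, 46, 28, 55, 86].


i=0: 14==14 found!

Found at 0, 1 comps


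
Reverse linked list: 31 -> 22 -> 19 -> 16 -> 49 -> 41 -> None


Step 1: curr=31, set curr.next=prev(None) | reversed so far: 31
Step 2: curr=22, set curr.next=prev(31) | reversed so far: 22 -> 31
Step 3: curr=19, set curr.next=prev(22) | reversed so far: 19 -> 22 -> 31
Step 4: curr=16, set curr.next=prev(19) | reversed so far: 16 -> 19 -> 22 -> 31
Step 5: curr=49, set curr.next=prev(16) | reversed so far: 49 -> 16 -> 19 -> 22 -> 31
Step 6: curr=41, set curr.next=prev(49) | reversed so far: 41 -> 49 -> 16 -> 19 -> 22 -> 31

41 -> 49 -> 16 -> 19 -> 22 -> 31 -> None


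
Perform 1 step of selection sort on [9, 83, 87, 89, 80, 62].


Initial: [9, 83, 87, 89, 80, 62]
Step 1: min=9 at 0
  Swap: [9, 83, 87, 89, 80, 62]

After 1 step: [9, 83, 87, 89, 80, 62]


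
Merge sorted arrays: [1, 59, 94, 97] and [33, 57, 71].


Take 1 from A
Take 33 from B
Take 57 from B
Take 59 from A
Take 71 from B

Merged: [1, 33, 57, 59, 71, 94, 97]


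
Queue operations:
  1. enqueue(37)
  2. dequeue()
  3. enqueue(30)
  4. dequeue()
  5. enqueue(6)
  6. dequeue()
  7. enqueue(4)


enqueue(37) -> [37]
dequeue()->37, []
enqueue(30) -> [30]
dequeue()->30, []
enqueue(6) -> [6]
dequeue()->6, []
enqueue(4) -> [4]

Final queue: [4]


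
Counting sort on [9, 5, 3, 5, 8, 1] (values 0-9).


Input: [9, 5, 3, 5, 8, 1]
Counts: [0, 1, 0, 1, 0, 2, 0, 0, 1, 1]

Sorted: [1, 3, 5, 5, 8, 9]


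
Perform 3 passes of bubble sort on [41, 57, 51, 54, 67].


Initial: [41, 57, 51, 54, 67]
Pass 1: [41, 51, 54, 57, 67] (2 swaps)
Pass 2: [41, 51, 54, 57, 67] (0 swaps)
Pass 3: [41, 51, 54, 57, 67] (0 swaps)

After 3 passes: [41, 51, 54, 57, 67]


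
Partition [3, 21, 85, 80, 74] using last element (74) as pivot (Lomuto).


Pivot: 74
  3 <= 74: advance i (no swap)
  21 <= 74: advance i (no swap)
Place pivot at 2: [3, 21, 74, 80, 85]

Partitioned: [3, 21, 74, 80, 85]


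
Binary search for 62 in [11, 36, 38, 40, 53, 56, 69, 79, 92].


Step 1: lo=0, hi=8, mid=4, val=53
Step 2: lo=5, hi=8, mid=6, val=69
Step 3: lo=5, hi=5, mid=5, val=56

Not found


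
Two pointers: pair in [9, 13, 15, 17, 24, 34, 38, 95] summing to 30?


lo=0(9)+hi=7(95)=104
lo=0(9)+hi=6(38)=47
lo=0(9)+hi=5(34)=43
lo=0(9)+hi=4(24)=33
lo=0(9)+hi=3(17)=26
lo=1(13)+hi=3(17)=30

Yes: 13+17=30


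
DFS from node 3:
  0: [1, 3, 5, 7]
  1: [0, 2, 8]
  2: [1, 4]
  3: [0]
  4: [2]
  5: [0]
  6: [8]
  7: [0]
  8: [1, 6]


Visit 3, push [0]
Visit 0, push [7, 5, 1]
Visit 1, push [8, 2]
Visit 2, push [4]
Visit 4, push []
Visit 8, push [6]
Visit 6, push []
Visit 5, push []
Visit 7, push []

DFS order: [3, 0, 1, 2, 4, 8, 6, 5, 7]


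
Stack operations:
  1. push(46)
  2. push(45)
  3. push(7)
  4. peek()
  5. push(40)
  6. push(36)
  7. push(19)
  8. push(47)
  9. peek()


push(46) -> [46]
push(45) -> [46, 45]
push(7) -> [46, 45, 7]
peek()->7
push(40) -> [46, 45, 7, 40]
push(36) -> [46, 45, 7, 40, 36]
push(19) -> [46, 45, 7, 40, 36, 19]
push(47) -> [46, 45, 7, 40, 36, 19, 47]
peek()->47

Final stack: [46, 45, 7, 40, 36, 19, 47]


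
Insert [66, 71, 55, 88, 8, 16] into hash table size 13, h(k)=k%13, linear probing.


Insert 66: h=1 -> slot 1
Insert 71: h=6 -> slot 6
Insert 55: h=3 -> slot 3
Insert 88: h=10 -> slot 10
Insert 8: h=8 -> slot 8
Insert 16: h=3, 1 probes -> slot 4

Table: [None, 66, None, 55, 16, None, 71, None, 8, None, 88, None, None]


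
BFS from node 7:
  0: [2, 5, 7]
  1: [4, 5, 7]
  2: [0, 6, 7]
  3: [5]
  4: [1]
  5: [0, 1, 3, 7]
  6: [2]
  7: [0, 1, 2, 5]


Visit 7, enqueue [0, 1, 2, 5]
Visit 0, enqueue []
Visit 1, enqueue [4]
Visit 2, enqueue [6]
Visit 5, enqueue [3]
Visit 4, enqueue []
Visit 6, enqueue []
Visit 3, enqueue []

BFS order: [7, 0, 1, 2, 5, 4, 6, 3]
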